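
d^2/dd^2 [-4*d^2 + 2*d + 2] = -8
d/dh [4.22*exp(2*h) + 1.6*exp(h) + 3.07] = (8.44*exp(h) + 1.6)*exp(h)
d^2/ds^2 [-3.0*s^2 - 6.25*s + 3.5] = -6.00000000000000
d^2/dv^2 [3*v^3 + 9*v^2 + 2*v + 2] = 18*v + 18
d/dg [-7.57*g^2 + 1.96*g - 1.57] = 1.96 - 15.14*g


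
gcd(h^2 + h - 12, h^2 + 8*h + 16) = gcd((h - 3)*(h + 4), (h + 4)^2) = h + 4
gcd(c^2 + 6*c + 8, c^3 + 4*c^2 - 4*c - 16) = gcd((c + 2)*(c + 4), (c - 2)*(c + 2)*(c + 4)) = c^2 + 6*c + 8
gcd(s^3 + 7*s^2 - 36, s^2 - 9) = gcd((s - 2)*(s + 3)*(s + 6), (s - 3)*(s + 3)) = s + 3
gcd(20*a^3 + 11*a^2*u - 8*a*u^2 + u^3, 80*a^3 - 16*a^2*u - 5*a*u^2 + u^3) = 20*a^2 - 9*a*u + u^2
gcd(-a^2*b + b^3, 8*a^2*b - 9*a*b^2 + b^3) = a*b - b^2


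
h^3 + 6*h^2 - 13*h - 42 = (h - 3)*(h + 2)*(h + 7)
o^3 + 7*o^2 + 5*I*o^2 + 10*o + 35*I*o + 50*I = (o + 2)*(o + 5)*(o + 5*I)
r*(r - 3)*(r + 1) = r^3 - 2*r^2 - 3*r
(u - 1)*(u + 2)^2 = u^3 + 3*u^2 - 4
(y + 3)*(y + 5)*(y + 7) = y^3 + 15*y^2 + 71*y + 105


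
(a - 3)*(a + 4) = a^2 + a - 12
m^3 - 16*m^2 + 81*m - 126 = (m - 7)*(m - 6)*(m - 3)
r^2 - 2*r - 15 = (r - 5)*(r + 3)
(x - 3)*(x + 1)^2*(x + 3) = x^4 + 2*x^3 - 8*x^2 - 18*x - 9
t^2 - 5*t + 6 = (t - 3)*(t - 2)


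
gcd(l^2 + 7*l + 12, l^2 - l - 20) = l + 4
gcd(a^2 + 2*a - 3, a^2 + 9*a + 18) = a + 3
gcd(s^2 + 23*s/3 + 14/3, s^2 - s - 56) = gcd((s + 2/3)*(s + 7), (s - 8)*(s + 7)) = s + 7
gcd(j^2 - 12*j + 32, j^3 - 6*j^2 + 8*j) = j - 4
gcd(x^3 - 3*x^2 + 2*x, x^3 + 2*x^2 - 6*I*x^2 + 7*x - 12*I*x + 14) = 1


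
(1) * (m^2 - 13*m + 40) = m^2 - 13*m + 40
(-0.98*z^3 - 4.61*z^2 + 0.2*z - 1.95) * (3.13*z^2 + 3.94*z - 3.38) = -3.0674*z^5 - 18.2905*z^4 - 14.225*z^3 + 10.2663*z^2 - 8.359*z + 6.591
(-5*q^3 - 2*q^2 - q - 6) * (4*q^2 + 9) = -20*q^5 - 8*q^4 - 49*q^3 - 42*q^2 - 9*q - 54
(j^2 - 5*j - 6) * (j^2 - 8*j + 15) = j^4 - 13*j^3 + 49*j^2 - 27*j - 90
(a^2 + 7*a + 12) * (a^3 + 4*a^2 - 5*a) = a^5 + 11*a^4 + 35*a^3 + 13*a^2 - 60*a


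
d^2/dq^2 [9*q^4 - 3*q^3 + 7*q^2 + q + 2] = 108*q^2 - 18*q + 14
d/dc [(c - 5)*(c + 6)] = 2*c + 1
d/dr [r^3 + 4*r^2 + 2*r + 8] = 3*r^2 + 8*r + 2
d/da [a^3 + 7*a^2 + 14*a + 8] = 3*a^2 + 14*a + 14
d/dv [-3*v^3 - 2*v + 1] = -9*v^2 - 2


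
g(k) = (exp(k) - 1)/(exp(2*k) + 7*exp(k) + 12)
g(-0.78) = -0.04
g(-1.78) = -0.06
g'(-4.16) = 0.00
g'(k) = (exp(k) - 1)*(-2*exp(2*k) - 7*exp(k))/(exp(2*k) + 7*exp(k) + 12)^2 + exp(k)/(exp(2*k) + 7*exp(k) + 12)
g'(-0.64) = 0.04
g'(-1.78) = 0.02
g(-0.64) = -0.03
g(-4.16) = -0.08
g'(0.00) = 0.05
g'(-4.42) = 0.00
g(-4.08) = -0.08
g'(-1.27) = 0.03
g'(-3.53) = 0.00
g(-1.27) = -0.05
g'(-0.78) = 0.04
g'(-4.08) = 0.00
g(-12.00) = -0.08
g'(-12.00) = 0.00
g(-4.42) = -0.08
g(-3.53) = -0.08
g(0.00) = 0.00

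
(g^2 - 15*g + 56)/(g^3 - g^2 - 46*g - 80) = (g - 7)/(g^2 + 7*g + 10)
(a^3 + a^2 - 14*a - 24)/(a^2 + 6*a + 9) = (a^2 - 2*a - 8)/(a + 3)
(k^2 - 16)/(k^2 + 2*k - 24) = (k + 4)/(k + 6)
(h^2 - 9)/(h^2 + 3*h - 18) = (h + 3)/(h + 6)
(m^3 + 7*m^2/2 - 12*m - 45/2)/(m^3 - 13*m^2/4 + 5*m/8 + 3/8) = 4*(2*m^2 + 13*m + 15)/(8*m^2 - 2*m - 1)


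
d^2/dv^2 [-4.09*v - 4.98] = 0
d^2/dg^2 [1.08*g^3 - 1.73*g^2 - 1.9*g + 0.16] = 6.48*g - 3.46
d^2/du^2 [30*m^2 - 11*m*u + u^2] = 2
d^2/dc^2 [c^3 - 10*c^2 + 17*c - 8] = 6*c - 20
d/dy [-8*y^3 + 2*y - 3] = 2 - 24*y^2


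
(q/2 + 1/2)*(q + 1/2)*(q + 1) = q^3/2 + 5*q^2/4 + q + 1/4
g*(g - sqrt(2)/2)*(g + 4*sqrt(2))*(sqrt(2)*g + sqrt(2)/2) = sqrt(2)*g^4 + sqrt(2)*g^3/2 + 7*g^3 - 4*sqrt(2)*g^2 + 7*g^2/2 - 2*sqrt(2)*g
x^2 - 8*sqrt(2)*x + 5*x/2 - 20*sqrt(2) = (x + 5/2)*(x - 8*sqrt(2))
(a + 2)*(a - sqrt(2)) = a^2 - sqrt(2)*a + 2*a - 2*sqrt(2)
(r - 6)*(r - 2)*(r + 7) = r^3 - r^2 - 44*r + 84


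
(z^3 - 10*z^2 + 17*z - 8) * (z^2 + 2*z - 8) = z^5 - 8*z^4 - 11*z^3 + 106*z^2 - 152*z + 64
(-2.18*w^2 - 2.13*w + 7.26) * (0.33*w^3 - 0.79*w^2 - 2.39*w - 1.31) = -0.7194*w^5 + 1.0193*w^4 + 9.2887*w^3 + 2.2111*w^2 - 14.5611*w - 9.5106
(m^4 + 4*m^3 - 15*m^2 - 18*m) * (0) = 0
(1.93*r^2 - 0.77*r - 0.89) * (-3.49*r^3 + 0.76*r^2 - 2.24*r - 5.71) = -6.7357*r^5 + 4.1541*r^4 - 1.8023*r^3 - 9.9719*r^2 + 6.3903*r + 5.0819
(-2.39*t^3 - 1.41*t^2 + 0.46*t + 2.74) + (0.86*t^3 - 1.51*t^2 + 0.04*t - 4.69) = -1.53*t^3 - 2.92*t^2 + 0.5*t - 1.95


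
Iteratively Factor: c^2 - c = (c - 1)*(c)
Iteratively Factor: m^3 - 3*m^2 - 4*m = (m)*(m^2 - 3*m - 4) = m*(m + 1)*(m - 4)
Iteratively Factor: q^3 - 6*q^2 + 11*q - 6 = (q - 3)*(q^2 - 3*q + 2) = (q - 3)*(q - 1)*(q - 2)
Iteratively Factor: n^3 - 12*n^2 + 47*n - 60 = (n - 4)*(n^2 - 8*n + 15) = (n - 4)*(n - 3)*(n - 5)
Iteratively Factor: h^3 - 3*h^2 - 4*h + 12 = (h + 2)*(h^2 - 5*h + 6) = (h - 3)*(h + 2)*(h - 2)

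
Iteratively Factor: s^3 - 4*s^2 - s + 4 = (s - 1)*(s^2 - 3*s - 4) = (s - 4)*(s - 1)*(s + 1)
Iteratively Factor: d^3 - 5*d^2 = (d)*(d^2 - 5*d) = d*(d - 5)*(d)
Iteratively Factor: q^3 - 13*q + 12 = (q - 1)*(q^2 + q - 12) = (q - 3)*(q - 1)*(q + 4)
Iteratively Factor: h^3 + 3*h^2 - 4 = (h - 1)*(h^2 + 4*h + 4) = (h - 1)*(h + 2)*(h + 2)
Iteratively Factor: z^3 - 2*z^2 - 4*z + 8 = (z + 2)*(z^2 - 4*z + 4) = (z - 2)*(z + 2)*(z - 2)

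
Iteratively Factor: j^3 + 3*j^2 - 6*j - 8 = (j + 1)*(j^2 + 2*j - 8) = (j - 2)*(j + 1)*(j + 4)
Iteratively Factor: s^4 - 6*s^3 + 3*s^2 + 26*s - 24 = (s - 1)*(s^3 - 5*s^2 - 2*s + 24) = (s - 1)*(s + 2)*(s^2 - 7*s + 12) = (s - 4)*(s - 1)*(s + 2)*(s - 3)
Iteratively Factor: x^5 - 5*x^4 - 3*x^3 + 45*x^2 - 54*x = (x + 3)*(x^4 - 8*x^3 + 21*x^2 - 18*x) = (x - 3)*(x + 3)*(x^3 - 5*x^2 + 6*x) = x*(x - 3)*(x + 3)*(x^2 - 5*x + 6) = x*(x - 3)^2*(x + 3)*(x - 2)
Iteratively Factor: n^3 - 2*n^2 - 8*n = (n + 2)*(n^2 - 4*n) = n*(n + 2)*(n - 4)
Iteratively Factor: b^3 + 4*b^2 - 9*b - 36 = (b + 4)*(b^2 - 9) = (b + 3)*(b + 4)*(b - 3)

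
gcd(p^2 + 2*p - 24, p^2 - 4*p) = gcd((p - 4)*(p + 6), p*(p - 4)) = p - 4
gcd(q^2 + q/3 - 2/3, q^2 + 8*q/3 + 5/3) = q + 1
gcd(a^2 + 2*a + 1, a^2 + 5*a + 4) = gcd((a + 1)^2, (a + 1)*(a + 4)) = a + 1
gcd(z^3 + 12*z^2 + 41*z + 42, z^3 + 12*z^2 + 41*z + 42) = z^3 + 12*z^2 + 41*z + 42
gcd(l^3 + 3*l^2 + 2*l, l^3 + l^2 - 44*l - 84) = l + 2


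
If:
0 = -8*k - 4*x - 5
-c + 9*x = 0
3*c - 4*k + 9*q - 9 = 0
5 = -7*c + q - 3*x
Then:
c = -99/178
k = -423/712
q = 82/89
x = -11/178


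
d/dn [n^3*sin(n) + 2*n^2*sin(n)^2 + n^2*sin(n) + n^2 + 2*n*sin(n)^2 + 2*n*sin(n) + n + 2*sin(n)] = n^3*cos(n) + 3*n^2*sin(n) + 2*n^2*sin(2*n) + n^2*cos(n) + 2*sqrt(2)*n*sin(n + pi/4) - 2*sqrt(2)*n*cos(2*n + pi/4) + 4*n + 2*sqrt(2)*sin(n + pi/4) - cos(2*n) + 2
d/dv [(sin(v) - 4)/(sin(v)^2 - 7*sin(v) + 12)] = -cos(v)/(sin(v) - 3)^2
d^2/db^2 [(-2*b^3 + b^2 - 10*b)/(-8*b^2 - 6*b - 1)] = 2*(744*b^3 + 60*b^2 - 234*b - 61)/(512*b^6 + 1152*b^5 + 1056*b^4 + 504*b^3 + 132*b^2 + 18*b + 1)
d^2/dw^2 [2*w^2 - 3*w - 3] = 4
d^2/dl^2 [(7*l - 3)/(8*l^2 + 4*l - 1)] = 8*(4*(4*l + 1)^2*(7*l - 3) - (42*l + 1)*(8*l^2 + 4*l - 1))/(8*l^2 + 4*l - 1)^3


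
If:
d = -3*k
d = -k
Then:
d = 0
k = 0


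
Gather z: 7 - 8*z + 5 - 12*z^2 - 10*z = -12*z^2 - 18*z + 12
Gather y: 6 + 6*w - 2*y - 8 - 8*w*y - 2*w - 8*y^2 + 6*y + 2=4*w - 8*y^2 + y*(4 - 8*w)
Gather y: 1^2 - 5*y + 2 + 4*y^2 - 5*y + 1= 4*y^2 - 10*y + 4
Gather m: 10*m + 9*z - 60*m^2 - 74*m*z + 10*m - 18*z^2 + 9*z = -60*m^2 + m*(20 - 74*z) - 18*z^2 + 18*z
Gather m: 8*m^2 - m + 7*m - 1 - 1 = 8*m^2 + 6*m - 2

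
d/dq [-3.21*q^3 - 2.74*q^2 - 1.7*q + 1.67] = -9.63*q^2 - 5.48*q - 1.7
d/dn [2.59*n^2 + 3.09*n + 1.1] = 5.18*n + 3.09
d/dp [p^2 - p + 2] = 2*p - 1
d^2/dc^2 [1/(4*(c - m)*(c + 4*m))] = ((c - m)^2 + (c - m)*(c + 4*m) + (c + 4*m)^2)/(2*(c - m)^3*(c + 4*m)^3)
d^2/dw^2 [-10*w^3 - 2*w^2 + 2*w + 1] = -60*w - 4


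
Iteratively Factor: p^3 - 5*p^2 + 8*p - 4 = (p - 1)*(p^2 - 4*p + 4) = (p - 2)*(p - 1)*(p - 2)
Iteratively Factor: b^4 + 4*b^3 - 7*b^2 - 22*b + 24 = (b - 2)*(b^3 + 6*b^2 + 5*b - 12) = (b - 2)*(b + 4)*(b^2 + 2*b - 3) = (b - 2)*(b - 1)*(b + 4)*(b + 3)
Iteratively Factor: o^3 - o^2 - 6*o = (o)*(o^2 - o - 6) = o*(o + 2)*(o - 3)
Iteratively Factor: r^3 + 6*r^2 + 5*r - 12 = (r - 1)*(r^2 + 7*r + 12) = (r - 1)*(r + 3)*(r + 4)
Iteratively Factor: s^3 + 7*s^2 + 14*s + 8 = (s + 2)*(s^2 + 5*s + 4) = (s + 1)*(s + 2)*(s + 4)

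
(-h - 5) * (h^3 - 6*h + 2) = -h^4 - 5*h^3 + 6*h^2 + 28*h - 10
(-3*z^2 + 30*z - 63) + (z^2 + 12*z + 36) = -2*z^2 + 42*z - 27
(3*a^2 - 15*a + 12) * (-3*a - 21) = -9*a^3 - 18*a^2 + 279*a - 252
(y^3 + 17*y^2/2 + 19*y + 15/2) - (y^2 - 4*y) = y^3 + 15*y^2/2 + 23*y + 15/2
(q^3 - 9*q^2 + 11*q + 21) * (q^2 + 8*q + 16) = q^5 - q^4 - 45*q^3 - 35*q^2 + 344*q + 336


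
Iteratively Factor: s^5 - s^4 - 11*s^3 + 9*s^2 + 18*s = (s - 3)*(s^4 + 2*s^3 - 5*s^2 - 6*s) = (s - 3)*(s - 2)*(s^3 + 4*s^2 + 3*s) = s*(s - 3)*(s - 2)*(s^2 + 4*s + 3) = s*(s - 3)*(s - 2)*(s + 3)*(s + 1)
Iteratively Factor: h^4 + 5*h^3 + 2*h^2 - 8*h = (h - 1)*(h^3 + 6*h^2 + 8*h) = (h - 1)*(h + 2)*(h^2 + 4*h) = h*(h - 1)*(h + 2)*(h + 4)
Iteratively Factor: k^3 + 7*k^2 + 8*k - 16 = (k - 1)*(k^2 + 8*k + 16) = (k - 1)*(k + 4)*(k + 4)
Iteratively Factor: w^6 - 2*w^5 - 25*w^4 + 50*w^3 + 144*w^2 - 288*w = (w)*(w^5 - 2*w^4 - 25*w^3 + 50*w^2 + 144*w - 288) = w*(w - 2)*(w^4 - 25*w^2 + 144) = w*(w - 3)*(w - 2)*(w^3 + 3*w^2 - 16*w - 48) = w*(w - 4)*(w - 3)*(w - 2)*(w^2 + 7*w + 12) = w*(w - 4)*(w - 3)*(w - 2)*(w + 3)*(w + 4)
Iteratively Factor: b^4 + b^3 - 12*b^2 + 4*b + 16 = (b - 2)*(b^3 + 3*b^2 - 6*b - 8) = (b - 2)*(b + 1)*(b^2 + 2*b - 8) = (b - 2)*(b + 1)*(b + 4)*(b - 2)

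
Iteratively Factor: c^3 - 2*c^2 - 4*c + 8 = (c + 2)*(c^2 - 4*c + 4) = (c - 2)*(c + 2)*(c - 2)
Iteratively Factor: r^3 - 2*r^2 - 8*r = (r + 2)*(r^2 - 4*r) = r*(r + 2)*(r - 4)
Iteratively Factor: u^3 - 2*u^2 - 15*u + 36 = (u - 3)*(u^2 + u - 12) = (u - 3)*(u + 4)*(u - 3)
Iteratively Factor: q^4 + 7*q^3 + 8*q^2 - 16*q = (q)*(q^3 + 7*q^2 + 8*q - 16) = q*(q - 1)*(q^2 + 8*q + 16) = q*(q - 1)*(q + 4)*(q + 4)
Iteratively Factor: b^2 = (b)*(b)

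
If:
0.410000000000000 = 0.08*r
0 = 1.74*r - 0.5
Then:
No Solution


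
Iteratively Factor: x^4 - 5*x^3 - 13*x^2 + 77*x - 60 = (x - 1)*(x^3 - 4*x^2 - 17*x + 60) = (x - 1)*(x + 4)*(x^2 - 8*x + 15) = (x - 3)*(x - 1)*(x + 4)*(x - 5)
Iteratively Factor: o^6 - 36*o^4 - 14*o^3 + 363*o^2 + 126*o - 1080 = (o + 3)*(o^5 - 3*o^4 - 27*o^3 + 67*o^2 + 162*o - 360) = (o - 3)*(o + 3)*(o^4 - 27*o^2 - 14*o + 120) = (o - 3)*(o + 3)^2*(o^3 - 3*o^2 - 18*o + 40) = (o - 5)*(o - 3)*(o + 3)^2*(o^2 + 2*o - 8) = (o - 5)*(o - 3)*(o + 3)^2*(o + 4)*(o - 2)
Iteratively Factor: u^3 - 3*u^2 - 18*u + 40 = (u - 2)*(u^2 - u - 20) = (u - 2)*(u + 4)*(u - 5)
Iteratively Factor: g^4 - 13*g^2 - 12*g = (g)*(g^3 - 13*g - 12) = g*(g - 4)*(g^2 + 4*g + 3) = g*(g - 4)*(g + 1)*(g + 3)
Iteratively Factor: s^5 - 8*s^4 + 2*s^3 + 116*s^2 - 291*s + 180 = (s - 1)*(s^4 - 7*s^3 - 5*s^2 + 111*s - 180) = (s - 1)*(s + 4)*(s^3 - 11*s^2 + 39*s - 45) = (s - 3)*(s - 1)*(s + 4)*(s^2 - 8*s + 15) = (s - 3)^2*(s - 1)*(s + 4)*(s - 5)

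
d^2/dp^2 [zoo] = 0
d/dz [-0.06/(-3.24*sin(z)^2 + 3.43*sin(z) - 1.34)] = (0.2058 - 0.3888*sin(z))*cos(z)/(3.24*sin(z)^2 - 3.43*sin(z) + 1.34)^2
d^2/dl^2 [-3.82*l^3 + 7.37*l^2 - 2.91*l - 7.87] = 14.74 - 22.92*l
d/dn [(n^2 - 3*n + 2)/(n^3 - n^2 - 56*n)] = (-n^4 + 6*n^3 - 65*n^2 + 4*n + 112)/(n^2*(n^4 - 2*n^3 - 111*n^2 + 112*n + 3136))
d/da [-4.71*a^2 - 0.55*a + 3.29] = -9.42*a - 0.55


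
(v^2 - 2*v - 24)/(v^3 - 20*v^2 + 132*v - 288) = (v + 4)/(v^2 - 14*v + 48)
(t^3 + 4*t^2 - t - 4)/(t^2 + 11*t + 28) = (t^2 - 1)/(t + 7)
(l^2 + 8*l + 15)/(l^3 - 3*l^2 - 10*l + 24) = (l + 5)/(l^2 - 6*l + 8)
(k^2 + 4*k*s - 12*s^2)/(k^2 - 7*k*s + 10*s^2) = (-k - 6*s)/(-k + 5*s)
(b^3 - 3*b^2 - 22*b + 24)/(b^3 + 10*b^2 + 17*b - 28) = (b - 6)/(b + 7)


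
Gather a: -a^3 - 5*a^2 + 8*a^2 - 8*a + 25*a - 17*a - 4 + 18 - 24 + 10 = -a^3 + 3*a^2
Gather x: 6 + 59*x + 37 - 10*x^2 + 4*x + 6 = -10*x^2 + 63*x + 49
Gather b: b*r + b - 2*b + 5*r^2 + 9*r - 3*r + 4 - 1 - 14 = b*(r - 1) + 5*r^2 + 6*r - 11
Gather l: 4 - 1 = 3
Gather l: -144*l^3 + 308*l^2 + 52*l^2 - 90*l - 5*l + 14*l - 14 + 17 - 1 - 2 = -144*l^3 + 360*l^2 - 81*l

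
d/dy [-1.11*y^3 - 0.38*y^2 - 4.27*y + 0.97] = -3.33*y^2 - 0.76*y - 4.27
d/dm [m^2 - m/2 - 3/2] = 2*m - 1/2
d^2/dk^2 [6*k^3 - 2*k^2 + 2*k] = 36*k - 4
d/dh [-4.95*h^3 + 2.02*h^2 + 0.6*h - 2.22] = -14.85*h^2 + 4.04*h + 0.6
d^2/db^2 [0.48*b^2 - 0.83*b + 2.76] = 0.960000000000000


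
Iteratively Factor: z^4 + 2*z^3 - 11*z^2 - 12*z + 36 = (z + 3)*(z^3 - z^2 - 8*z + 12) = (z - 2)*(z + 3)*(z^2 + z - 6) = (z - 2)*(z + 3)^2*(z - 2)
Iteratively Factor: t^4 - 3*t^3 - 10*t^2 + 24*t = (t - 4)*(t^3 + t^2 - 6*t) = t*(t - 4)*(t^2 + t - 6) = t*(t - 4)*(t + 3)*(t - 2)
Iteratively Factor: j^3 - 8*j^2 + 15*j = (j - 5)*(j^2 - 3*j) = j*(j - 5)*(j - 3)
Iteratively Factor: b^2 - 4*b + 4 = (b - 2)*(b - 2)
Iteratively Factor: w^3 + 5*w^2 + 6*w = (w + 2)*(w^2 + 3*w) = (w + 2)*(w + 3)*(w)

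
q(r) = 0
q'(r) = 0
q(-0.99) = 0.00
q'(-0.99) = 0.00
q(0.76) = 0.00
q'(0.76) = 0.00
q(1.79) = 0.00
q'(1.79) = 0.00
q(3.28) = 0.00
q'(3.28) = 0.00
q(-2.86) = 0.00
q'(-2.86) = 0.00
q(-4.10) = 0.00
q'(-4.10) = 0.00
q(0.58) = 0.00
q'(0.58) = 0.00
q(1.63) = 0.00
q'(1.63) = 0.00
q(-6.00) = 0.00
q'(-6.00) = 0.00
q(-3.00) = 0.00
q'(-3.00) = 0.00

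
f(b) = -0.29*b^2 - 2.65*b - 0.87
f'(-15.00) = 6.05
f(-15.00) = -26.37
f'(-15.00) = 6.05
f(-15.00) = -26.37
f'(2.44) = -4.07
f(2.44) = -9.06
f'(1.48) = -3.51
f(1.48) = -5.43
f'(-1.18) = -1.97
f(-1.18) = 1.85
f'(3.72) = -4.81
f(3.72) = -14.74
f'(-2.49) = -1.21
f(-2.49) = 3.93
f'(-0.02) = -2.64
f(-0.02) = -0.82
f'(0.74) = -3.08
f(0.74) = -2.99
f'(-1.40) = -1.84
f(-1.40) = 2.27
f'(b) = -0.58*b - 2.65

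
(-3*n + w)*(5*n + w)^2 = -75*n^3 - 5*n^2*w + 7*n*w^2 + w^3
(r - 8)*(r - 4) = r^2 - 12*r + 32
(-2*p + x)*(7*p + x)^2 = -98*p^3 + 21*p^2*x + 12*p*x^2 + x^3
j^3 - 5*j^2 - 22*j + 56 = (j - 7)*(j - 2)*(j + 4)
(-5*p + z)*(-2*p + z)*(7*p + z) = 70*p^3 - 39*p^2*z + z^3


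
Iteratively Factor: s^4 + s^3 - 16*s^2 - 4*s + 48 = (s + 2)*(s^3 - s^2 - 14*s + 24) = (s - 2)*(s + 2)*(s^2 + s - 12) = (s - 3)*(s - 2)*(s + 2)*(s + 4)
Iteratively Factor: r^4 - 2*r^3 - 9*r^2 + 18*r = (r - 3)*(r^3 + r^2 - 6*r) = r*(r - 3)*(r^2 + r - 6) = r*(r - 3)*(r + 3)*(r - 2)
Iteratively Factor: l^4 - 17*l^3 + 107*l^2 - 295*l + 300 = (l - 5)*(l^3 - 12*l^2 + 47*l - 60) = (l - 5)*(l - 4)*(l^2 - 8*l + 15) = (l - 5)^2*(l - 4)*(l - 3)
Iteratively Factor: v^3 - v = (v)*(v^2 - 1) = v*(v + 1)*(v - 1)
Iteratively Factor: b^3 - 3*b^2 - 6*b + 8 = (b - 4)*(b^2 + b - 2) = (b - 4)*(b + 2)*(b - 1)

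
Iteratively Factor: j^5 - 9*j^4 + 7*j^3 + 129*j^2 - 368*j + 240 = (j + 4)*(j^4 - 13*j^3 + 59*j^2 - 107*j + 60) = (j - 5)*(j + 4)*(j^3 - 8*j^2 + 19*j - 12) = (j - 5)*(j - 1)*(j + 4)*(j^2 - 7*j + 12) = (j - 5)*(j - 3)*(j - 1)*(j + 4)*(j - 4)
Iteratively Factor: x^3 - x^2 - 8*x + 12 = (x - 2)*(x^2 + x - 6) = (x - 2)*(x + 3)*(x - 2)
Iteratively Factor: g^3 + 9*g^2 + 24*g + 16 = (g + 1)*(g^2 + 8*g + 16) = (g + 1)*(g + 4)*(g + 4)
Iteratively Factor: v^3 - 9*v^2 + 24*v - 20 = (v - 2)*(v^2 - 7*v + 10) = (v - 2)^2*(v - 5)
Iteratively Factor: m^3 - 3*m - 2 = (m + 1)*(m^2 - m - 2) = (m - 2)*(m + 1)*(m + 1)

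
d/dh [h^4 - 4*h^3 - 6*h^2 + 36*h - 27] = 4*h^3 - 12*h^2 - 12*h + 36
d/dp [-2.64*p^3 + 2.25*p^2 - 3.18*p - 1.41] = -7.92*p^2 + 4.5*p - 3.18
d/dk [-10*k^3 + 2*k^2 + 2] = 2*k*(2 - 15*k)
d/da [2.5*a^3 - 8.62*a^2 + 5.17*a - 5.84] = 7.5*a^2 - 17.24*a + 5.17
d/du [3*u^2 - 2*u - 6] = 6*u - 2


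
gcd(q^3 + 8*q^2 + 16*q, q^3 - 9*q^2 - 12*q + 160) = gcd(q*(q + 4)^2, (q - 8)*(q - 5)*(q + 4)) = q + 4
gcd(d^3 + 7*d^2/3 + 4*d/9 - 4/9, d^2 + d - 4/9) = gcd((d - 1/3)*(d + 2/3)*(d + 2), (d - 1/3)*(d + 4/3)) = d - 1/3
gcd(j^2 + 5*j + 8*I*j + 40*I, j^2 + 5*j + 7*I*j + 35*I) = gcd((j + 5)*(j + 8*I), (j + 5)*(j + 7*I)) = j + 5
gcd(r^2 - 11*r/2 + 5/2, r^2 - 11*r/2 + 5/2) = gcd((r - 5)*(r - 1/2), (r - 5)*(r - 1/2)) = r^2 - 11*r/2 + 5/2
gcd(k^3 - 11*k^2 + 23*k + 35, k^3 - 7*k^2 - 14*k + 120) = k - 5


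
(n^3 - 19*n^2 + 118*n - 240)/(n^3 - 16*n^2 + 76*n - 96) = (n - 5)/(n - 2)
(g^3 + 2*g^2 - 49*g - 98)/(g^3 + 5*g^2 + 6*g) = (g^2 - 49)/(g*(g + 3))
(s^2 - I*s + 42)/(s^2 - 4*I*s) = (s^2 - I*s + 42)/(s*(s - 4*I))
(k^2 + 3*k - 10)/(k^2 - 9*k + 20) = (k^2 + 3*k - 10)/(k^2 - 9*k + 20)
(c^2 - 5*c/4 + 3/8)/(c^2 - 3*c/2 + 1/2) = (c - 3/4)/(c - 1)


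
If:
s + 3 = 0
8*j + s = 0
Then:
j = 3/8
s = -3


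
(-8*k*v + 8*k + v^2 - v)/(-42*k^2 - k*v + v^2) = (8*k*v - 8*k - v^2 + v)/(42*k^2 + k*v - v^2)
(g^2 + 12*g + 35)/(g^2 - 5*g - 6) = (g^2 + 12*g + 35)/(g^2 - 5*g - 6)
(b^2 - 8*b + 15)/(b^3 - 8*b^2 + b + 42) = (b - 5)/(b^2 - 5*b - 14)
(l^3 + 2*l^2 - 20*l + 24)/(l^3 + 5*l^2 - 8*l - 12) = (l - 2)/(l + 1)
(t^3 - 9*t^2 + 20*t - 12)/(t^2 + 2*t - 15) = (t^3 - 9*t^2 + 20*t - 12)/(t^2 + 2*t - 15)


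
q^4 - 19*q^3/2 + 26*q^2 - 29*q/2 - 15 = (q - 5)*(q - 3)*(q - 2)*(q + 1/2)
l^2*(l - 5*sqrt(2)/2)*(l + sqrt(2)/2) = l^4 - 2*sqrt(2)*l^3 - 5*l^2/2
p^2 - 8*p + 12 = (p - 6)*(p - 2)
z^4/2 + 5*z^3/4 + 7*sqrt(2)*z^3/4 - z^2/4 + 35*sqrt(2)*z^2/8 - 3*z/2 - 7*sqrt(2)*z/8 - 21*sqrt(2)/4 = (z/2 + 1)*(z - 1)*(z + 3/2)*(z + 7*sqrt(2)/2)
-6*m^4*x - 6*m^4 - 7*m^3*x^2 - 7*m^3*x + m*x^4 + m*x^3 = (-3*m + x)*(m + x)*(2*m + x)*(m*x + m)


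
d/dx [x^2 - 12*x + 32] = 2*x - 12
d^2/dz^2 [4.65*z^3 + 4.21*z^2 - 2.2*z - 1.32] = 27.9*z + 8.42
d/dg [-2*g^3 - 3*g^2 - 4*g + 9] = -6*g^2 - 6*g - 4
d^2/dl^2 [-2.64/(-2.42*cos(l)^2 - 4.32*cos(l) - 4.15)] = (-61.843584*(1 - cos(l)^2)^2 - 82.798848*cos(l)^3 + 25.863552*cos(l)^2 + 212.927616*cos(l) + 107.354016)/(2.42*cos(l)^2 + 4.32*cos(l) + 4.15)^3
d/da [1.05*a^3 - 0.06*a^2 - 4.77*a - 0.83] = 3.15*a^2 - 0.12*a - 4.77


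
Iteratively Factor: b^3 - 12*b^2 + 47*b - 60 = (b - 3)*(b^2 - 9*b + 20) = (b - 4)*(b - 3)*(b - 5)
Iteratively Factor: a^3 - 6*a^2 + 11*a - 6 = (a - 3)*(a^2 - 3*a + 2) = (a - 3)*(a - 1)*(a - 2)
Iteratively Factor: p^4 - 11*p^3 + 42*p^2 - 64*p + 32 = (p - 1)*(p^3 - 10*p^2 + 32*p - 32) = (p - 2)*(p - 1)*(p^2 - 8*p + 16) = (p - 4)*(p - 2)*(p - 1)*(p - 4)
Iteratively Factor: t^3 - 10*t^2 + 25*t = (t - 5)*(t^2 - 5*t) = (t - 5)^2*(t)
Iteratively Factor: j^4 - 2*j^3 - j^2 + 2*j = (j - 1)*(j^3 - j^2 - 2*j) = (j - 2)*(j - 1)*(j^2 + j) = j*(j - 2)*(j - 1)*(j + 1)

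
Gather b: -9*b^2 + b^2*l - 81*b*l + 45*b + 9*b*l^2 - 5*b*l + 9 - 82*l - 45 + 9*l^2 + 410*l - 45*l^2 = b^2*(l - 9) + b*(9*l^2 - 86*l + 45) - 36*l^2 + 328*l - 36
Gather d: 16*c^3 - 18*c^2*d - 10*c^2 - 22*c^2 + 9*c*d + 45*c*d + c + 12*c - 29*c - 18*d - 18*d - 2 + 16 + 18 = 16*c^3 - 32*c^2 - 16*c + d*(-18*c^2 + 54*c - 36) + 32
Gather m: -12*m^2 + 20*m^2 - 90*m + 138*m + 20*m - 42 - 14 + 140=8*m^2 + 68*m + 84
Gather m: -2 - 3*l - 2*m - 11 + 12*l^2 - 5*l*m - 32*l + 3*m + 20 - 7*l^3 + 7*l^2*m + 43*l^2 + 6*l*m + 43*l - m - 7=-7*l^3 + 55*l^2 + 8*l + m*(7*l^2 + l)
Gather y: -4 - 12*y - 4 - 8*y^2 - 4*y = -8*y^2 - 16*y - 8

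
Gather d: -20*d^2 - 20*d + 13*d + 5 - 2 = -20*d^2 - 7*d + 3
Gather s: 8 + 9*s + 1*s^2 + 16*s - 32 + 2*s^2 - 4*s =3*s^2 + 21*s - 24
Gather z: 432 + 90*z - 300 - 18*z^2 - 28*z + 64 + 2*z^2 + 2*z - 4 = -16*z^2 + 64*z + 192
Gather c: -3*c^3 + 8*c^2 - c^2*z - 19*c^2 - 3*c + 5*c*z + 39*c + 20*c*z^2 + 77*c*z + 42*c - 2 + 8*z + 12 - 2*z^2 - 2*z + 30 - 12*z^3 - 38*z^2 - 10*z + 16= -3*c^3 + c^2*(-z - 11) + c*(20*z^2 + 82*z + 78) - 12*z^3 - 40*z^2 - 4*z + 56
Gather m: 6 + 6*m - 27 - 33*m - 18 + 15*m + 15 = -12*m - 24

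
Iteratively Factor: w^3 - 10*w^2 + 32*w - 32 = (w - 4)*(w^2 - 6*w + 8) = (w - 4)^2*(w - 2)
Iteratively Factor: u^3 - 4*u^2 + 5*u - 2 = (u - 1)*(u^2 - 3*u + 2) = (u - 1)^2*(u - 2)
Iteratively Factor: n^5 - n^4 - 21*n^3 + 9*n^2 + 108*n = (n)*(n^4 - n^3 - 21*n^2 + 9*n + 108) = n*(n - 4)*(n^3 + 3*n^2 - 9*n - 27) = n*(n - 4)*(n + 3)*(n^2 - 9) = n*(n - 4)*(n + 3)^2*(n - 3)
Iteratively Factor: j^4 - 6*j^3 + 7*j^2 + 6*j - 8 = (j + 1)*(j^3 - 7*j^2 + 14*j - 8) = (j - 1)*(j + 1)*(j^2 - 6*j + 8) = (j - 2)*(j - 1)*(j + 1)*(j - 4)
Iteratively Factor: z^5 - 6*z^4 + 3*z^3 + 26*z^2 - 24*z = (z - 1)*(z^4 - 5*z^3 - 2*z^2 + 24*z) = (z - 3)*(z - 1)*(z^3 - 2*z^2 - 8*z) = (z - 3)*(z - 1)*(z + 2)*(z^2 - 4*z) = (z - 4)*(z - 3)*(z - 1)*(z + 2)*(z)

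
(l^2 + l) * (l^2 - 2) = l^4 + l^3 - 2*l^2 - 2*l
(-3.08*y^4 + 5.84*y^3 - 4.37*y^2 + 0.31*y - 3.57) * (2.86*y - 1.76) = -8.8088*y^5 + 22.1232*y^4 - 22.7766*y^3 + 8.5778*y^2 - 10.7558*y + 6.2832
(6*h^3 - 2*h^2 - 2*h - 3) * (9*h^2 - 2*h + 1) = 54*h^5 - 30*h^4 - 8*h^3 - 25*h^2 + 4*h - 3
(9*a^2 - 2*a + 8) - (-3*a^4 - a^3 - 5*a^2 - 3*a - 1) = 3*a^4 + a^3 + 14*a^2 + a + 9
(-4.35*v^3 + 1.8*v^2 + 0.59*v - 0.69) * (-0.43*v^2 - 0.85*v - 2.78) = 1.8705*v^5 + 2.9235*v^4 + 10.3093*v^3 - 5.2088*v^2 - 1.0537*v + 1.9182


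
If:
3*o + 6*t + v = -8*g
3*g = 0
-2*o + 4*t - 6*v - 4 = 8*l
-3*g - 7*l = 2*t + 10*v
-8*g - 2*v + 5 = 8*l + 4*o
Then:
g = 0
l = 146/63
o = -305/126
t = 193/126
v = -27/14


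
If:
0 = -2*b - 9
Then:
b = -9/2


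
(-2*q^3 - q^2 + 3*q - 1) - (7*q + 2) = -2*q^3 - q^2 - 4*q - 3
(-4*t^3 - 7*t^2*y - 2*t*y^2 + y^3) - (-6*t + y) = -4*t^3 - 7*t^2*y - 2*t*y^2 + 6*t + y^3 - y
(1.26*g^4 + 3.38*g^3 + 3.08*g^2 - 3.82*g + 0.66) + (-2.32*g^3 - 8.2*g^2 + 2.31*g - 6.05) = 1.26*g^4 + 1.06*g^3 - 5.12*g^2 - 1.51*g - 5.39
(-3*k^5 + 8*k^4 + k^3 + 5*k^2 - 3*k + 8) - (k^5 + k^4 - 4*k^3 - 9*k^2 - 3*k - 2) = -4*k^5 + 7*k^4 + 5*k^3 + 14*k^2 + 10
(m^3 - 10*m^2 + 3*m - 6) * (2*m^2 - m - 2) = 2*m^5 - 21*m^4 + 14*m^3 + 5*m^2 + 12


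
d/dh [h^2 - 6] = 2*h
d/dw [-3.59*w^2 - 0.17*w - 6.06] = -7.18*w - 0.17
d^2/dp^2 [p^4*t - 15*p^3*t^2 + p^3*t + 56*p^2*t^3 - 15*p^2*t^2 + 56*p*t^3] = 2*t*(6*p^2 - 45*p*t + 3*p + 56*t^2 - 15*t)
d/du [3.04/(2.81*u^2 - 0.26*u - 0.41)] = (0.7904 - 17.0848*u)/(-2.81*u^2 + 0.26*u + 0.41)^2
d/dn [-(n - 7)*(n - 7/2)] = 21/2 - 2*n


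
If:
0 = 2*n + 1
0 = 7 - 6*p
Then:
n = -1/2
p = 7/6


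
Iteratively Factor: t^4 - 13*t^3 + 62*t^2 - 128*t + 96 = (t - 4)*(t^3 - 9*t^2 + 26*t - 24) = (t - 4)*(t - 3)*(t^2 - 6*t + 8) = (t - 4)*(t - 3)*(t - 2)*(t - 4)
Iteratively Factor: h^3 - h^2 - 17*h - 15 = (h - 5)*(h^2 + 4*h + 3) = (h - 5)*(h + 3)*(h + 1)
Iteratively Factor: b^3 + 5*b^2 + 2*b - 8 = (b - 1)*(b^2 + 6*b + 8) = (b - 1)*(b + 4)*(b + 2)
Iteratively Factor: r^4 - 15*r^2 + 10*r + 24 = (r + 1)*(r^3 - r^2 - 14*r + 24) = (r + 1)*(r + 4)*(r^2 - 5*r + 6) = (r - 3)*(r + 1)*(r + 4)*(r - 2)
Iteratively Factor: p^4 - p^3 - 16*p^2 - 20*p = (p)*(p^3 - p^2 - 16*p - 20) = p*(p + 2)*(p^2 - 3*p - 10) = p*(p - 5)*(p + 2)*(p + 2)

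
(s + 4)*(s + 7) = s^2 + 11*s + 28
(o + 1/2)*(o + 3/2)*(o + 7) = o^3 + 9*o^2 + 59*o/4 + 21/4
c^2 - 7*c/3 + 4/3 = (c - 4/3)*(c - 1)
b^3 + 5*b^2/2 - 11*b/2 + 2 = (b - 1)*(b - 1/2)*(b + 4)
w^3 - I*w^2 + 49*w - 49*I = (w - 7*I)*(w - I)*(w + 7*I)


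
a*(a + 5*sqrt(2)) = a^2 + 5*sqrt(2)*a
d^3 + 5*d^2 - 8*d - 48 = (d - 3)*(d + 4)^2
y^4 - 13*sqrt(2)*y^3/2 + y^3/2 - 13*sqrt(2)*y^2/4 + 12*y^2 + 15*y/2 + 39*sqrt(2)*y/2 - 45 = (y - 3/2)*(y + 2)*(y - 5*sqrt(2))*(y - 3*sqrt(2)/2)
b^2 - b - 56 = (b - 8)*(b + 7)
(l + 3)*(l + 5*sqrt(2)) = l^2 + 3*l + 5*sqrt(2)*l + 15*sqrt(2)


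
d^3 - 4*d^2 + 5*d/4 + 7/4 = (d - 7/2)*(d - 1)*(d + 1/2)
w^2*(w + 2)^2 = w^4 + 4*w^3 + 4*w^2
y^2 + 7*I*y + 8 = (y - I)*(y + 8*I)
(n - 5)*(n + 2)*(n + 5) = n^3 + 2*n^2 - 25*n - 50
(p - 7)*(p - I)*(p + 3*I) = p^3 - 7*p^2 + 2*I*p^2 + 3*p - 14*I*p - 21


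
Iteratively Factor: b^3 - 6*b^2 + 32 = (b + 2)*(b^2 - 8*b + 16) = (b - 4)*(b + 2)*(b - 4)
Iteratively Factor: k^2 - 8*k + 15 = (k - 5)*(k - 3)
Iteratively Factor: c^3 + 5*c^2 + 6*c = (c)*(c^2 + 5*c + 6) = c*(c + 3)*(c + 2)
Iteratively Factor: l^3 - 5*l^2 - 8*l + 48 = (l + 3)*(l^2 - 8*l + 16) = (l - 4)*(l + 3)*(l - 4)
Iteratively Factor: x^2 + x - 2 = (x + 2)*(x - 1)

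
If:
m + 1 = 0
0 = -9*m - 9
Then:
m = -1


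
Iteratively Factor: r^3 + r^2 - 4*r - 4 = (r + 1)*(r^2 - 4) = (r - 2)*(r + 1)*(r + 2)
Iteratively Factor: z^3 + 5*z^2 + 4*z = (z + 1)*(z^2 + 4*z) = z*(z + 1)*(z + 4)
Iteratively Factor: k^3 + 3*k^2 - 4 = (k + 2)*(k^2 + k - 2) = (k + 2)^2*(k - 1)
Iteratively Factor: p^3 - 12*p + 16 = (p - 2)*(p^2 + 2*p - 8) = (p - 2)^2*(p + 4)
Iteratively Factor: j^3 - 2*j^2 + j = (j)*(j^2 - 2*j + 1) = j*(j - 1)*(j - 1)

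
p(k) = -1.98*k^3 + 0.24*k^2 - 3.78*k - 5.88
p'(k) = -5.94*k^2 + 0.48*k - 3.78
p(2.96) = -66.32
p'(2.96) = -54.40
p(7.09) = -726.29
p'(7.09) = -298.97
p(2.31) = -37.74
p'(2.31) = -34.37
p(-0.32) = -4.58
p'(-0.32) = -4.54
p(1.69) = -21.14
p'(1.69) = -19.93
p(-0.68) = -2.58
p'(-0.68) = -6.85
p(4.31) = -176.24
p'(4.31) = -112.05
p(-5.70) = 390.15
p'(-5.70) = -199.51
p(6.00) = -447.60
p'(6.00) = -214.74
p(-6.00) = 453.12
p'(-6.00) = -220.50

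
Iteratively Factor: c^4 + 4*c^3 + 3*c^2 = (c)*(c^3 + 4*c^2 + 3*c) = c*(c + 3)*(c^2 + c) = c*(c + 1)*(c + 3)*(c)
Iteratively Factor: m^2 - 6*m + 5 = (m - 5)*(m - 1)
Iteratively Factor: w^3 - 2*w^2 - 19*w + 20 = (w + 4)*(w^2 - 6*w + 5) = (w - 1)*(w + 4)*(w - 5)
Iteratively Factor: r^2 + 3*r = (r + 3)*(r)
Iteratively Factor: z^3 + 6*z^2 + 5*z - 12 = (z - 1)*(z^2 + 7*z + 12) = (z - 1)*(z + 3)*(z + 4)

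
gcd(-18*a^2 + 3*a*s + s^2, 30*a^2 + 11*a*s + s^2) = 6*a + s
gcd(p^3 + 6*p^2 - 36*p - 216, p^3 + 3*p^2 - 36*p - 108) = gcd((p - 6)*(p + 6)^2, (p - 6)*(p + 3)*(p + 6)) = p^2 - 36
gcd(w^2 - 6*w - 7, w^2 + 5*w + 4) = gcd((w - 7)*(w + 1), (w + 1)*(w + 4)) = w + 1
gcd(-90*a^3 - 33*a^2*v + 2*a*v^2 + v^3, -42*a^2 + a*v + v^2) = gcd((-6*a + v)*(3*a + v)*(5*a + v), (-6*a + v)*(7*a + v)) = -6*a + v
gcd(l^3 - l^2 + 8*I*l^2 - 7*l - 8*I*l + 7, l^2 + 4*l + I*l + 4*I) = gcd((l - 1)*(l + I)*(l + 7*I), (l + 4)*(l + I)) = l + I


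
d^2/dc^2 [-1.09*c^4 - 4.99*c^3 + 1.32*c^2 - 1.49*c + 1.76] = -13.08*c^2 - 29.94*c + 2.64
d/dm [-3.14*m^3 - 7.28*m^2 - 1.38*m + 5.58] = -9.42*m^2 - 14.56*m - 1.38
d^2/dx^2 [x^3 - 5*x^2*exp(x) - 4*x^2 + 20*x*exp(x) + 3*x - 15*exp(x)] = -5*x^2*exp(x) + 6*x + 15*exp(x) - 8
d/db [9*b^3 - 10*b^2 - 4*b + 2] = 27*b^2 - 20*b - 4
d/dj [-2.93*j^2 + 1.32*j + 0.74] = 1.32 - 5.86*j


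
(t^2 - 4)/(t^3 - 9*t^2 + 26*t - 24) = (t + 2)/(t^2 - 7*t + 12)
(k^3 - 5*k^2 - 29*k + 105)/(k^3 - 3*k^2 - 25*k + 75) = (k - 7)/(k - 5)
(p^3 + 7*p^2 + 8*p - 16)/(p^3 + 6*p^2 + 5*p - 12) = (p + 4)/(p + 3)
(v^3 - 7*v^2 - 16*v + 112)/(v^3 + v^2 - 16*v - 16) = (v - 7)/(v + 1)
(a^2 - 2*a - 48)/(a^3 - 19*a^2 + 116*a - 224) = (a + 6)/(a^2 - 11*a + 28)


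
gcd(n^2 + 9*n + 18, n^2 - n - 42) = n + 6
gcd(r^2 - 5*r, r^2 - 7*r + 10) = r - 5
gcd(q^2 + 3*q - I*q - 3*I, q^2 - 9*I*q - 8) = q - I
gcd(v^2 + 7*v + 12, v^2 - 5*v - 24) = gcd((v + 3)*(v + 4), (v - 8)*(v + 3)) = v + 3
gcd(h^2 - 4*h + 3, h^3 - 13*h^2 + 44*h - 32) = h - 1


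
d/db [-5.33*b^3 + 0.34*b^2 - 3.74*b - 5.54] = -15.99*b^2 + 0.68*b - 3.74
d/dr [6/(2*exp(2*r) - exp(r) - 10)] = (6 - 24*exp(r))*exp(r)/(-2*exp(2*r) + exp(r) + 10)^2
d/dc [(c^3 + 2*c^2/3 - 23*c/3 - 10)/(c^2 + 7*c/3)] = (9*c^4 + 42*c^3 + 83*c^2 + 180*c + 210)/(c^2*(9*c^2 + 42*c + 49))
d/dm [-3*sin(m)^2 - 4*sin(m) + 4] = -2*(3*sin(m) + 2)*cos(m)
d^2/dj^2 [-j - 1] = 0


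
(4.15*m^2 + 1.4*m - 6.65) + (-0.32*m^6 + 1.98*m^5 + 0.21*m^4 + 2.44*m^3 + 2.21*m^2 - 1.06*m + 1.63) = -0.32*m^6 + 1.98*m^5 + 0.21*m^4 + 2.44*m^3 + 6.36*m^2 + 0.34*m - 5.02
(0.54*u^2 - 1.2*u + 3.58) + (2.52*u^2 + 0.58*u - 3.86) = 3.06*u^2 - 0.62*u - 0.28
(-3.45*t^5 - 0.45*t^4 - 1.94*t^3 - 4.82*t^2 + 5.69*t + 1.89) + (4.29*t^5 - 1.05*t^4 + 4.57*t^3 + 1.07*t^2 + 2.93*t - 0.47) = 0.84*t^5 - 1.5*t^4 + 2.63*t^3 - 3.75*t^2 + 8.62*t + 1.42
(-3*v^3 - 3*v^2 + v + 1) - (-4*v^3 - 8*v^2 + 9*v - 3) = v^3 + 5*v^2 - 8*v + 4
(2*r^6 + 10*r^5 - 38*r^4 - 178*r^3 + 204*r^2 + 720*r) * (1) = 2*r^6 + 10*r^5 - 38*r^4 - 178*r^3 + 204*r^2 + 720*r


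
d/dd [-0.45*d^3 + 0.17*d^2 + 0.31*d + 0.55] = -1.35*d^2 + 0.34*d + 0.31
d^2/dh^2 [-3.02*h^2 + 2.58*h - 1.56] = -6.04000000000000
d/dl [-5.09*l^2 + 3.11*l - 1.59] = 3.11 - 10.18*l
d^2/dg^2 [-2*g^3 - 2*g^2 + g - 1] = -12*g - 4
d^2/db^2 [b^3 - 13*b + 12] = 6*b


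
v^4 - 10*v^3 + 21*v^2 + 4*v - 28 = (v - 7)*(v - 2)^2*(v + 1)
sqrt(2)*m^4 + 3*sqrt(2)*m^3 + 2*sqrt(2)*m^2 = m^2*(m + 2)*(sqrt(2)*m + sqrt(2))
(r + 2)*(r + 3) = r^2 + 5*r + 6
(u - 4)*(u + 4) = u^2 - 16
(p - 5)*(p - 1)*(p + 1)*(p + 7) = p^4 + 2*p^3 - 36*p^2 - 2*p + 35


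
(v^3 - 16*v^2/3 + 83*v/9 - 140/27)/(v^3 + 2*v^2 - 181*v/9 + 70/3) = (v - 4/3)/(v + 6)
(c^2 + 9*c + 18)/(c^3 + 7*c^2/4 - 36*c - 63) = 4*(c + 3)/(4*c^2 - 17*c - 42)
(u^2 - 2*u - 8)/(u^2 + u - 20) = (u + 2)/(u + 5)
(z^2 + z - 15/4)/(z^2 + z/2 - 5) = (z - 3/2)/(z - 2)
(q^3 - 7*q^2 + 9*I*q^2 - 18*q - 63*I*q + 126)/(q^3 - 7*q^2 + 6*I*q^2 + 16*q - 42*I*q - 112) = (q^2 + 9*I*q - 18)/(q^2 + 6*I*q + 16)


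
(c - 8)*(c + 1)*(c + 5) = c^3 - 2*c^2 - 43*c - 40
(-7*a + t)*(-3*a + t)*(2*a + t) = 42*a^3 + a^2*t - 8*a*t^2 + t^3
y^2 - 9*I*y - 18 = (y - 6*I)*(y - 3*I)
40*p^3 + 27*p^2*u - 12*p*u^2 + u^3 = (-8*p + u)*(-5*p + u)*(p + u)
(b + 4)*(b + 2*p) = b^2 + 2*b*p + 4*b + 8*p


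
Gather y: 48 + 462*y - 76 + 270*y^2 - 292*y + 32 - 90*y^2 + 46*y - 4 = 180*y^2 + 216*y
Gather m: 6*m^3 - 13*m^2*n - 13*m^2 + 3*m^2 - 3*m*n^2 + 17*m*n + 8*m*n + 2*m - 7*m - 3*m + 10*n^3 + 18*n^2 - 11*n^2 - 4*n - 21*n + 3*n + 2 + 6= 6*m^3 + m^2*(-13*n - 10) + m*(-3*n^2 + 25*n - 8) + 10*n^3 + 7*n^2 - 22*n + 8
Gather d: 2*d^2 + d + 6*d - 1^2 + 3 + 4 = 2*d^2 + 7*d + 6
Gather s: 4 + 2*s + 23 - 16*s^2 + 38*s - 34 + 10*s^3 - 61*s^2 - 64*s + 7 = 10*s^3 - 77*s^2 - 24*s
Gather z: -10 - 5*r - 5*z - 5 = -5*r - 5*z - 15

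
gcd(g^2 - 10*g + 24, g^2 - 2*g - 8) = g - 4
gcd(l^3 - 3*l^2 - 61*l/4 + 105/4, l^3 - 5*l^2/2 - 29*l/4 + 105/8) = l - 3/2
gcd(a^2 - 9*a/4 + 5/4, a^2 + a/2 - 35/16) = a - 5/4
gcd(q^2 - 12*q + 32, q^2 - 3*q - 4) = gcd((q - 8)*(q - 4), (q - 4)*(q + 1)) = q - 4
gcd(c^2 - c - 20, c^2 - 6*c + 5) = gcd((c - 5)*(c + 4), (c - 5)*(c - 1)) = c - 5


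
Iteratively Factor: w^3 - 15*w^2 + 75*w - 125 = (w - 5)*(w^2 - 10*w + 25) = (w - 5)^2*(w - 5)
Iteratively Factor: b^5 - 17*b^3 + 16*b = (b - 4)*(b^4 + 4*b^3 - b^2 - 4*b) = (b - 4)*(b - 1)*(b^3 + 5*b^2 + 4*b) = b*(b - 4)*(b - 1)*(b^2 + 5*b + 4) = b*(b - 4)*(b - 1)*(b + 4)*(b + 1)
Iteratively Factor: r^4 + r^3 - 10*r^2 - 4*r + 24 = (r + 2)*(r^3 - r^2 - 8*r + 12) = (r - 2)*(r + 2)*(r^2 + r - 6) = (r - 2)*(r + 2)*(r + 3)*(r - 2)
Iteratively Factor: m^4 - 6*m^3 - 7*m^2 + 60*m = (m + 3)*(m^3 - 9*m^2 + 20*m) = (m - 5)*(m + 3)*(m^2 - 4*m) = m*(m - 5)*(m + 3)*(m - 4)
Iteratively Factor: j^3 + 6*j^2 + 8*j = (j + 4)*(j^2 + 2*j) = j*(j + 4)*(j + 2)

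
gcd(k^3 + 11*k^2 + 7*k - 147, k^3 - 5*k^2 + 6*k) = k - 3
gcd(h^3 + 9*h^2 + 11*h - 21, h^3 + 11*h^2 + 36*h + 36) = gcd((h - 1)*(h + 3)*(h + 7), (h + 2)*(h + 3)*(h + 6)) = h + 3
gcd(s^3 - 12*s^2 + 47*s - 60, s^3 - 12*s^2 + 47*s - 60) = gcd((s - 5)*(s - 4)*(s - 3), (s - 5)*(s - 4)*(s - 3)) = s^3 - 12*s^2 + 47*s - 60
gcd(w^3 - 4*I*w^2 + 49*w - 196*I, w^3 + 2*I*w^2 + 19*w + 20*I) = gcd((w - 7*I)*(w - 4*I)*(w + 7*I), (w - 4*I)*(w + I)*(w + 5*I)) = w - 4*I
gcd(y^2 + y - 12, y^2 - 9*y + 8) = 1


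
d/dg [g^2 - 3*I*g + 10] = 2*g - 3*I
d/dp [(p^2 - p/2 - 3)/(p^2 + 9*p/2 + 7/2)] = (20*p^2 + 52*p + 47)/(4*p^4 + 36*p^3 + 109*p^2 + 126*p + 49)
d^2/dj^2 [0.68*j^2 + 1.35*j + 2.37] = 1.36000000000000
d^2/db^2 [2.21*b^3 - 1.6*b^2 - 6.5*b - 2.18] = 13.26*b - 3.2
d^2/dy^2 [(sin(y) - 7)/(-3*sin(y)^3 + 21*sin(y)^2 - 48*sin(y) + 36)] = 2*(2*sin(y)^5 - 34*sin(y)^4 + 115*sin(y)^3 - 5*sin(y)^2 - 359*sin(y) + 253)/(3*(sin(y) - 3)^3*(sin(y) - 2)^4)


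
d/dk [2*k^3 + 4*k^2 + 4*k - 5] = 6*k^2 + 8*k + 4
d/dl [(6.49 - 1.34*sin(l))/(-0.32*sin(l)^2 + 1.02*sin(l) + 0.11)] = (-0.4288*sin(l)^2 + 4.1536*sin(l) - 6.7672)*cos(l)/(0.1024*sin(l)^4 - 0.6528*sin(l)^3 + 0.97*sin(l)^2 + 0.2244*sin(l) + 0.0121)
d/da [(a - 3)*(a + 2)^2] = (a + 2)*(3*a - 4)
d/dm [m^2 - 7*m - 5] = 2*m - 7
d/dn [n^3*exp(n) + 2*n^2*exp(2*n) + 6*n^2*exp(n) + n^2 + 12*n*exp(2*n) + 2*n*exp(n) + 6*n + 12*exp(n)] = n^3*exp(n) + 4*n^2*exp(2*n) + 9*n^2*exp(n) + 28*n*exp(2*n) + 14*n*exp(n) + 2*n + 12*exp(2*n) + 14*exp(n) + 6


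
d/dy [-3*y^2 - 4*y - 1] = -6*y - 4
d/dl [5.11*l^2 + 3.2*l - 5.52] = 10.22*l + 3.2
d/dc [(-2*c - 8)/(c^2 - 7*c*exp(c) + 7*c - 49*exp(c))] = 2*(-c^2 + 7*c*exp(c) - 7*c - (c + 4)*(7*c*exp(c) - 2*c + 56*exp(c) - 7) + 49*exp(c))/(c^2 - 7*c*exp(c) + 7*c - 49*exp(c))^2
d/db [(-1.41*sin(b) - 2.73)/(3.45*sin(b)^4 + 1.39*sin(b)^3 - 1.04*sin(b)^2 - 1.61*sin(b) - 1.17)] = (14.5935*sin(b)^4 + 41.5938*sin(b)^3 + 9.9177*sin(b)^2 - 5.6784*sin(b) - 2.7456)*cos(b)/(11.9025*sin(b)^8 + 9.591*sin(b)^7 - 5.2439*sin(b)^6 - 14.0002*sin(b)^5 - 11.4672*sin(b)^4 + 0.0962000000000005*sin(b)^3 + 5.0257*sin(b)^2 + 3.7674*sin(b) + 1.3689)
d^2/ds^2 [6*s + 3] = 0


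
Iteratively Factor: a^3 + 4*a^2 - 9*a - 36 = (a + 3)*(a^2 + a - 12) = (a - 3)*(a + 3)*(a + 4)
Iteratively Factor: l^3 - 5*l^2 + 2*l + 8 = (l - 2)*(l^2 - 3*l - 4) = (l - 2)*(l + 1)*(l - 4)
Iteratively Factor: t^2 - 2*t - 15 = (t - 5)*(t + 3)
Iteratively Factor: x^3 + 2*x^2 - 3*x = (x)*(x^2 + 2*x - 3) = x*(x - 1)*(x + 3)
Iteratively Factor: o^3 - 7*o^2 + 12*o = (o - 4)*(o^2 - 3*o) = (o - 4)*(o - 3)*(o)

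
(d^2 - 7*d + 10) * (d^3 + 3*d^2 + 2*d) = d^5 - 4*d^4 - 9*d^3 + 16*d^2 + 20*d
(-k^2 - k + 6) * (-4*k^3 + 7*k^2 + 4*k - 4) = 4*k^5 - 3*k^4 - 35*k^3 + 42*k^2 + 28*k - 24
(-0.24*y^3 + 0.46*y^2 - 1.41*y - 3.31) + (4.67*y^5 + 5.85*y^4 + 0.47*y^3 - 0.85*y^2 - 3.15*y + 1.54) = 4.67*y^5 + 5.85*y^4 + 0.23*y^3 - 0.39*y^2 - 4.56*y - 1.77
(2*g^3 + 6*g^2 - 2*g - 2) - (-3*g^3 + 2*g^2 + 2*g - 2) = 5*g^3 + 4*g^2 - 4*g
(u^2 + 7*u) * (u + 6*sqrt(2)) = u^3 + 7*u^2 + 6*sqrt(2)*u^2 + 42*sqrt(2)*u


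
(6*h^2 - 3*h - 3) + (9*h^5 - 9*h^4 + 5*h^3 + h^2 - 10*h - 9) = 9*h^5 - 9*h^4 + 5*h^3 + 7*h^2 - 13*h - 12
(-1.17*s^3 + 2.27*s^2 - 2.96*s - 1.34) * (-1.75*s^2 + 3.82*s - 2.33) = 2.0475*s^5 - 8.4419*s^4 + 16.5775*s^3 - 14.2513*s^2 + 1.778*s + 3.1222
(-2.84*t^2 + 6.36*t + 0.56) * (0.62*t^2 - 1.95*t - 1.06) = -1.7608*t^4 + 9.4812*t^3 - 9.0444*t^2 - 7.8336*t - 0.5936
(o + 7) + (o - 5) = 2*o + 2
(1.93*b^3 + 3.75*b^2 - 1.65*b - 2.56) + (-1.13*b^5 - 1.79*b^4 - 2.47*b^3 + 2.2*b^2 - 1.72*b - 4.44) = -1.13*b^5 - 1.79*b^4 - 0.54*b^3 + 5.95*b^2 - 3.37*b - 7.0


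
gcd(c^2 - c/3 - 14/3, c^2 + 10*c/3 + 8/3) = c + 2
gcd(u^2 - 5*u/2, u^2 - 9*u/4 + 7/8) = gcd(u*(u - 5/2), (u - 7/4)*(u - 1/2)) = 1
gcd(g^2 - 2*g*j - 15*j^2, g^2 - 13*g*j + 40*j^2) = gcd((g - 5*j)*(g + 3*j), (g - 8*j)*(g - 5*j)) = g - 5*j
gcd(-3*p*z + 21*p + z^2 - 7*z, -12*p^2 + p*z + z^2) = -3*p + z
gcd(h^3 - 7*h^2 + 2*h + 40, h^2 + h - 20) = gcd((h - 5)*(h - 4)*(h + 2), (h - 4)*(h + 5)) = h - 4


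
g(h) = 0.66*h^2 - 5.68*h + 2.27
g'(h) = 1.32*h - 5.68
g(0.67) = -1.24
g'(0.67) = -4.80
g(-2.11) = 17.19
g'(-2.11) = -8.47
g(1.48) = -4.69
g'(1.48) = -3.73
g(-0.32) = 4.16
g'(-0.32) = -6.10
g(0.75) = -1.62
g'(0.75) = -4.69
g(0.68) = -1.29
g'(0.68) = -4.78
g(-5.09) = 48.28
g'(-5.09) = -12.40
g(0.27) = 0.78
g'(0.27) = -5.32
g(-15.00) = 235.97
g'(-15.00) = -25.48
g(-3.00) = 25.25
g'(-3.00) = -9.64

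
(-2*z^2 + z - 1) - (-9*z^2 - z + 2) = 7*z^2 + 2*z - 3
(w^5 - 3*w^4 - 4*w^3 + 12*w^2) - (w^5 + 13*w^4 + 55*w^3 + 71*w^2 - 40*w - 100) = -16*w^4 - 59*w^3 - 59*w^2 + 40*w + 100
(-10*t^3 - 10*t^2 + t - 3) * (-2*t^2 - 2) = 20*t^5 + 20*t^4 + 18*t^3 + 26*t^2 - 2*t + 6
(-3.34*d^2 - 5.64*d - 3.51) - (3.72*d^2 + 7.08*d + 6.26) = -7.06*d^2 - 12.72*d - 9.77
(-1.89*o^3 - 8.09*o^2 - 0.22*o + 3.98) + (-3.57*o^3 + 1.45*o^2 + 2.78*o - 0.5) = -5.46*o^3 - 6.64*o^2 + 2.56*o + 3.48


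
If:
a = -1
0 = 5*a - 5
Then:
No Solution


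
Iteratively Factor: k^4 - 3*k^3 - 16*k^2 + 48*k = (k + 4)*(k^3 - 7*k^2 + 12*k) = (k - 4)*(k + 4)*(k^2 - 3*k) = (k - 4)*(k - 3)*(k + 4)*(k)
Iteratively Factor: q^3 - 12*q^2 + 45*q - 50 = (q - 5)*(q^2 - 7*q + 10) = (q - 5)^2*(q - 2)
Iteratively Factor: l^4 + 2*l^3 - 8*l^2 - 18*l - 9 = (l + 1)*(l^3 + l^2 - 9*l - 9) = (l + 1)^2*(l^2 - 9) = (l + 1)^2*(l + 3)*(l - 3)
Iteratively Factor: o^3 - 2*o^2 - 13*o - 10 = (o + 1)*(o^2 - 3*o - 10) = (o - 5)*(o + 1)*(o + 2)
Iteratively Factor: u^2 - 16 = (u + 4)*(u - 4)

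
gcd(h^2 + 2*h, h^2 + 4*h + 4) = h + 2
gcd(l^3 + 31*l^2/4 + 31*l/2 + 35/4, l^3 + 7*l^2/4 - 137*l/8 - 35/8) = l + 5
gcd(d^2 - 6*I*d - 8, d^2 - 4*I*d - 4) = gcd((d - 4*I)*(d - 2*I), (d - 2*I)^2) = d - 2*I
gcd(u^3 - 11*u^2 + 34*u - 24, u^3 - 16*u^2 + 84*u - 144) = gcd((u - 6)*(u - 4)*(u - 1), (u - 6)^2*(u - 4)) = u^2 - 10*u + 24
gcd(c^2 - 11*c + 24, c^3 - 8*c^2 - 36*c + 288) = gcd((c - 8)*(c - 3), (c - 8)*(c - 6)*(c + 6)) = c - 8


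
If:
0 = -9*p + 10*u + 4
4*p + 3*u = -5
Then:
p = -38/67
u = -61/67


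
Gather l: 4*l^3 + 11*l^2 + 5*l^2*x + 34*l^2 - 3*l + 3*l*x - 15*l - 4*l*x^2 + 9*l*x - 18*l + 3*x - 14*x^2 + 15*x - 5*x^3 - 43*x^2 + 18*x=4*l^3 + l^2*(5*x + 45) + l*(-4*x^2 + 12*x - 36) - 5*x^3 - 57*x^2 + 36*x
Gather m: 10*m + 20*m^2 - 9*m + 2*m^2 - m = 22*m^2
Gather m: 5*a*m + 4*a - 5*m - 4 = 4*a + m*(5*a - 5) - 4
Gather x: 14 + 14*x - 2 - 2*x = 12*x + 12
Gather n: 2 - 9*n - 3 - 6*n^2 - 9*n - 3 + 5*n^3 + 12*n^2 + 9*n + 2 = 5*n^3 + 6*n^2 - 9*n - 2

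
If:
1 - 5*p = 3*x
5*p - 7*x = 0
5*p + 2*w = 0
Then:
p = 7/50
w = -7/20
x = 1/10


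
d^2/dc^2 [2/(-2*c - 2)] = -2/(c + 1)^3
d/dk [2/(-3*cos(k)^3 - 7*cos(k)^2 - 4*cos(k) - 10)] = 2*(9*sin(k)^2 - 14*cos(k) - 13)*sin(k)/(3*cos(k)^3 + 7*cos(k)^2 + 4*cos(k) + 10)^2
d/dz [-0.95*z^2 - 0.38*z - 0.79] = -1.9*z - 0.38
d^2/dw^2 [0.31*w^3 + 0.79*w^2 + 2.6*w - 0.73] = 1.86*w + 1.58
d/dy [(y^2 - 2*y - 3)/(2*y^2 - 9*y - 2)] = (-5*y^2 + 8*y - 23)/(4*y^4 - 36*y^3 + 73*y^2 + 36*y + 4)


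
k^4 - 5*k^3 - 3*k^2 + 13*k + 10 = (k - 5)*(k - 2)*(k + 1)^2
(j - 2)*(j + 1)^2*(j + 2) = j^4 + 2*j^3 - 3*j^2 - 8*j - 4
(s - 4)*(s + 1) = s^2 - 3*s - 4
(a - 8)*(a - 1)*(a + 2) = a^3 - 7*a^2 - 10*a + 16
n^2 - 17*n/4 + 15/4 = (n - 3)*(n - 5/4)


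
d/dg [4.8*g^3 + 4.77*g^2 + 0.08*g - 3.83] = 14.4*g^2 + 9.54*g + 0.08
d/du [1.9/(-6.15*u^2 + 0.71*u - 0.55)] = (23.37*u - 1.349)/(6.15*u^2 - 0.71*u + 0.55)^2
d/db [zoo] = 0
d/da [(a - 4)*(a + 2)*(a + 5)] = 3*a^2 + 6*a - 18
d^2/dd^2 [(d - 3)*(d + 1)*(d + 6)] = 6*d + 8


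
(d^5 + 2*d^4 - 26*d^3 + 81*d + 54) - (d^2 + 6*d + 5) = d^5 + 2*d^4 - 26*d^3 - d^2 + 75*d + 49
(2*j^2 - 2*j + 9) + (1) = 2*j^2 - 2*j + 10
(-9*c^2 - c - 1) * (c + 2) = -9*c^3 - 19*c^2 - 3*c - 2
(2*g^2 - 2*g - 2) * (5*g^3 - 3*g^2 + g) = 10*g^5 - 16*g^4 - 2*g^3 + 4*g^2 - 2*g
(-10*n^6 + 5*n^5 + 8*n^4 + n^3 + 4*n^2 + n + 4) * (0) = 0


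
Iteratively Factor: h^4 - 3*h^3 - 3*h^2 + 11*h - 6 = (h - 1)*(h^3 - 2*h^2 - 5*h + 6) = (h - 1)*(h + 2)*(h^2 - 4*h + 3) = (h - 3)*(h - 1)*(h + 2)*(h - 1)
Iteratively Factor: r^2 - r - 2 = (r - 2)*(r + 1)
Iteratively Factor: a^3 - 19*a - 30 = (a - 5)*(a^2 + 5*a + 6) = (a - 5)*(a + 2)*(a + 3)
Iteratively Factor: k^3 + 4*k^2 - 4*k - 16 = (k - 2)*(k^2 + 6*k + 8) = (k - 2)*(k + 4)*(k + 2)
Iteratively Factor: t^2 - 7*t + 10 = (t - 5)*(t - 2)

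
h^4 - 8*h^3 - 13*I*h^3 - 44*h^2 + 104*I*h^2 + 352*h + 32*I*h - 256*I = (h - 8)*(h - 8*I)*(h - 4*I)*(h - I)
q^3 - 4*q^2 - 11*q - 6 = (q - 6)*(q + 1)^2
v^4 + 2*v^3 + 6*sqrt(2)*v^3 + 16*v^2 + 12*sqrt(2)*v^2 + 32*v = v*(v + 2)*(v + 2*sqrt(2))*(v + 4*sqrt(2))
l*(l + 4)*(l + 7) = l^3 + 11*l^2 + 28*l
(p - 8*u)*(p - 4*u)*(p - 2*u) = p^3 - 14*p^2*u + 56*p*u^2 - 64*u^3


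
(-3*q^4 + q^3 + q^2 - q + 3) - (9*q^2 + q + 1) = -3*q^4 + q^3 - 8*q^2 - 2*q + 2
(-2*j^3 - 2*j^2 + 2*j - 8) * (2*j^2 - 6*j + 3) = -4*j^5 + 8*j^4 + 10*j^3 - 34*j^2 + 54*j - 24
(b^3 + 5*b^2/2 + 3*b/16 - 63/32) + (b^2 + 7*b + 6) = b^3 + 7*b^2/2 + 115*b/16 + 129/32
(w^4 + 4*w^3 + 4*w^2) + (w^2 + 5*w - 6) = w^4 + 4*w^3 + 5*w^2 + 5*w - 6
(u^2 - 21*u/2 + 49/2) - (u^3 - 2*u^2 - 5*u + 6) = -u^3 + 3*u^2 - 11*u/2 + 37/2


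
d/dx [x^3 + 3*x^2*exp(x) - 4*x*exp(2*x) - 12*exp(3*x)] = 3*x^2*exp(x) + 3*x^2 - 8*x*exp(2*x) + 6*x*exp(x) - 36*exp(3*x) - 4*exp(2*x)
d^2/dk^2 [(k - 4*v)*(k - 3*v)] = 2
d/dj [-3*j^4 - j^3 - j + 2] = -12*j^3 - 3*j^2 - 1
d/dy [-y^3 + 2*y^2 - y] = -3*y^2 + 4*y - 1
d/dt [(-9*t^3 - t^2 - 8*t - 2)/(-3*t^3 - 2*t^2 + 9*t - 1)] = (15*t^4 - 210*t^3 - 16*t^2 - 6*t + 26)/(9*t^6 + 12*t^5 - 50*t^4 - 30*t^3 + 85*t^2 - 18*t + 1)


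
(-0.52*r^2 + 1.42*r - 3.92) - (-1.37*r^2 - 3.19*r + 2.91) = 0.85*r^2 + 4.61*r - 6.83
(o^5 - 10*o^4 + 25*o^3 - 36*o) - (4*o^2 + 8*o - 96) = o^5 - 10*o^4 + 25*o^3 - 4*o^2 - 44*o + 96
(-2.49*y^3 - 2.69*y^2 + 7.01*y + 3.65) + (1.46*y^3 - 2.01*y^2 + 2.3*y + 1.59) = -1.03*y^3 - 4.7*y^2 + 9.31*y + 5.24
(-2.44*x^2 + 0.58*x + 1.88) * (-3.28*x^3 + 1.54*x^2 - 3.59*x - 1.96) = 8.0032*x^5 - 5.66*x^4 + 3.4864*x^3 + 5.5954*x^2 - 7.886*x - 3.6848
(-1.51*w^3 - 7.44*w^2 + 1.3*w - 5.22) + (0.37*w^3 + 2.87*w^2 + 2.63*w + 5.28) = -1.14*w^3 - 4.57*w^2 + 3.93*w + 0.0600000000000005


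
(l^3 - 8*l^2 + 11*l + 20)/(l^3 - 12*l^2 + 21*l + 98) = (l^3 - 8*l^2 + 11*l + 20)/(l^3 - 12*l^2 + 21*l + 98)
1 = 1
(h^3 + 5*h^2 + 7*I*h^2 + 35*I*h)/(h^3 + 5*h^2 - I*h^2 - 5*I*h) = (h + 7*I)/(h - I)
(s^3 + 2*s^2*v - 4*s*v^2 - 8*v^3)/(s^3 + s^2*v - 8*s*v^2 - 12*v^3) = (s - 2*v)/(s - 3*v)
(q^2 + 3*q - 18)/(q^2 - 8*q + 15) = (q + 6)/(q - 5)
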